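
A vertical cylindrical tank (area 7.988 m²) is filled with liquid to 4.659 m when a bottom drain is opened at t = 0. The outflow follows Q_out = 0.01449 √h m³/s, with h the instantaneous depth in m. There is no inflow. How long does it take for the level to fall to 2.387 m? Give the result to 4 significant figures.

Accumulation of liquid (constant cross-section A): A dh/dt = −0.01449 √h.
∫ h^(−1/2) dh = −(0.01449/A) ∫ dt, giving 2√h = 2√h₀ − (0.01449/A) t.
t = 2A(√h₀ − √h)/0.01449 = 2·7.988·(√4.659 − √2.387)/0.01449
  = 15.9760 × (2.15847 − 1.54499) / 0.01449 = 676.394 s.

676.4 s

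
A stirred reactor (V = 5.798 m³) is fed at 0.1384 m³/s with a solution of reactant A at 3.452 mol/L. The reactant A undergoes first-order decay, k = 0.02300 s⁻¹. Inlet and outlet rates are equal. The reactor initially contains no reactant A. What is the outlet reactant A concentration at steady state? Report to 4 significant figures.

1.758 mol/L

V dC/dt = Q(C_in − C) − k V C.
Steady state (dC/dt = 0): C_ss = Q C_in/(Q + kV) = C_in/(1 + kV/Q).
C_ss = 0.1384·3.452/(0.1384 + 0.02300·5.798) = 0.477757/0.271754 = 1.75805 mol/L.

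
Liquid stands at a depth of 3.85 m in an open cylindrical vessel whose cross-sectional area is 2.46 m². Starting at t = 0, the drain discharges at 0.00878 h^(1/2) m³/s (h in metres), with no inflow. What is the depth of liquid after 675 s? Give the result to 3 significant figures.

0.574 m

A dh/dt = −Q_out = −0.00878 √h.
This is separable: 2 d(√h)/dt = −0.00878/A, so √h = √h₀ − (0.00878/(2A)) t.
√h = √3.85 − 0.00878·675/(2·2.46) = 1.9621 − 1.2046 = 0.75757.
h = 0.75757² = 0.57391 m.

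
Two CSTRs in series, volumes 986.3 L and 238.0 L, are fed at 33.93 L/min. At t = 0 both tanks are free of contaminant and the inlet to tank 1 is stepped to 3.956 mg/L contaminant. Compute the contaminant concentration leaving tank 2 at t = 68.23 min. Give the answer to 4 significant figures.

Each tank obeys Vᵢ dCᵢ/dt = Q(Cᵢ₋₁ − Cᵢ), so τᵢ = Vᵢ/Q.
τ₁ = 986.3/33.93 = 29.0687 min; τ₂ = 238.0/33.93 = 7.01444 min.
Solving the cascade with C₁(0)=C₂(0)=0 gives C₂(t) = C_in[1 − (τ₁ e^(−t/τ₁) − τ₂ e^(−t/τ₂))/(τ₁ − τ₂)].
At t = 68.23: e^(−t/τ₁) = 0.0956365, e^(−t/τ₂) = 5.96465e-05.
C₂ = 3.956·[1 − (29.0687·0.0956365 − 7.01444·5.96465e-05)/(22.0542)] = 3.956·0.873965 = 3.45740 mg/L.

3.457 mg/L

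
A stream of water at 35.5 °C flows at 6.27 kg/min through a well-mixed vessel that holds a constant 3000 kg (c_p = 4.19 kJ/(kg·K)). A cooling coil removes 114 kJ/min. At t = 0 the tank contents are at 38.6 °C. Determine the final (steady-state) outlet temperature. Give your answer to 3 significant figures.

31.2 °C

M c_p dT/dt = ṁ c_p (T_in − T) − Q̇.
At steady state dT/dt = 0 ⇒ T_ss = T_in − Q̇/(ṁ c_p) = 35.5 − 114/(6.27·4.19) = 31.161 °C.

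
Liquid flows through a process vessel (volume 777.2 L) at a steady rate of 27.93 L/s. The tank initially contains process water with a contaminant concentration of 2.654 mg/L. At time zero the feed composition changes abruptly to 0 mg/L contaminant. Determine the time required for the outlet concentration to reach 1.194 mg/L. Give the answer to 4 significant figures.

Accumulation = in − out for the solute gives V dC/dt = Q(C_in − C), so τ = V/Q = 27.8267 s.
C(t) = C_in + (C₀ − C_in) e^(−t/τ). Set C = 1.194 and solve for t:
e^(−t/τ) = (C − C_in)/(C₀ − C_in) = (1.194 − 0)/(2.654 − 0) = 0.449887
t = −τ ln(…) = 27.8267 × 0.798759 = 22.2268 s.

22.23 s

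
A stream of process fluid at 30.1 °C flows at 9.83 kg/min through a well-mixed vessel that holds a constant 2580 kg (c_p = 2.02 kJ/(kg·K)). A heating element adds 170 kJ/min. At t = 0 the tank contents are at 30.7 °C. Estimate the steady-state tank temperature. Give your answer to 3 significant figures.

38.7 °C

M c_p dT/dt = ṁ c_p (T_in − T) + Q̇.
At steady state dT/dt = 0 ⇒ T_ss = T_in + Q̇/(ṁ c_p) = 30.1 + 170/(9.83·2.02) = 38.661 °C.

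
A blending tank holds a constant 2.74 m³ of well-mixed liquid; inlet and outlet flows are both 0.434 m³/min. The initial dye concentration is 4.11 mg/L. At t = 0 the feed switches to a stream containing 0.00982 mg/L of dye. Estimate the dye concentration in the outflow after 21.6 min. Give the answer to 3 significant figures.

0.144 mg/L

Accumulation = in − out for the solute gives V dC/dt = Q(C_in − C).
Rewrite as dC/dt + C/τ = C_in/τ, τ = V/Q = 6.3134 min.
Solution: C(t) = C_in + (C₀ − C_in) e^(−t/τ).
C(21.6) = 0.00982 + (4.11 − 0.00982)·e^(−21.6/6.3134) = 0.00982 + (4.1002)·0.032669 = 0.14377 mg/L.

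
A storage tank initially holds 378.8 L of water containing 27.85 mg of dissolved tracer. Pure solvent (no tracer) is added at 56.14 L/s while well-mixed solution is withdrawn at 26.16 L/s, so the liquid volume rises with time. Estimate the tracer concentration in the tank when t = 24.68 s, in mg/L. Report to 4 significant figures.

0.009677 mg/L

Let m(t) be the amount of tracer. Volume: V(t) = V₀ + (Q_in − Q_out) t = 378.8 + 29.9800 t; V(24.68) = 1118.71 L.
Solute balance: dm/dt = 0 − Q_out C = −Q_out m/V(t).
Separate: dm/m = −Q_out dt/V(t) ⇒ ln(m/m₀) = −(Q_out/(Q_in−Q_out)) ln(V/V₀).
m = m₀ (V₀/V)^(Q_out/(Q_in−Q_out)) = 27.85 × (378.8/1118.71)^(0.872582) = 10.8254 mg.
C = m/V = 10.8254/1118.71 = 0.00967673 mg/L.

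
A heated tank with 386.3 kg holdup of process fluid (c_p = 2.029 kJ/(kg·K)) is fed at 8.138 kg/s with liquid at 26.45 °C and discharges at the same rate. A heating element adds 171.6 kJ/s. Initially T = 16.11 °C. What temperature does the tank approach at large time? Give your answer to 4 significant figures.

36.84 °C

Heat balance on the well-mixed liquid: M c_p dT/dt = ṁ c_p (T_in − T) + 171.6.
At steady state dT/dt = 0 ⇒ T_ss = T_in + Q̇/(ṁ c_p) = 26.45 + 171.6/(8.138·2.029) = 36.8424 °C.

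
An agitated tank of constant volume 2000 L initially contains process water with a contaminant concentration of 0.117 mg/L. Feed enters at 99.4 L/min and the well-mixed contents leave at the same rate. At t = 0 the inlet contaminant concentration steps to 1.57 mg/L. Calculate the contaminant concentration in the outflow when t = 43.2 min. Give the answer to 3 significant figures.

1.40 mg/L

Species balance on the tank: V dC/dt = Q(C_in − C).
Time constant τ = V/Q = 2000/99.4 = 20.121 min.
Solution: C(t) = C_in + (C₀ − C_in) e^(−t/τ).
C(43.2) = 1.57 + (0.117 − 1.57)·e^(−43.2/20.121) = 1.57 + (-1.4530)·0.11683 = 1.4002 mg/L.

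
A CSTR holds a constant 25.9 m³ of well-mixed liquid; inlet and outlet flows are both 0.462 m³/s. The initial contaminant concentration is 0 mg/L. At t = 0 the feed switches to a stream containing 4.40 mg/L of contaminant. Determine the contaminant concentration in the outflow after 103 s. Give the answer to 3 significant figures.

Unsteady species balance (constant V, well mixed): V dC/dt = Q(C_in − C).
Rewrite as dC/dt + C/τ = C_in/τ, τ = V/Q = 56.061 s.
C approaches C_in exponentially: C(t) = C_in + (C₀ − C_in) e^(−t/τ).
C(103) = 4.40 + (0 − 4.40)·e^(−103/56.061) = 4.40 + (-4.4000)·0.15925 = 3.6993 mg/L.

3.70 mg/L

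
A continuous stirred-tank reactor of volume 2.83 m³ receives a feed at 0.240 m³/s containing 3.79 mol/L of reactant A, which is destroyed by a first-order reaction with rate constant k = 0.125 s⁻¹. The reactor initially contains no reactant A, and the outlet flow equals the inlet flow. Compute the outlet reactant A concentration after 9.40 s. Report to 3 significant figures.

1.32 mol/L

V dC/dt = Q(C_in − C) − k V C.
dC/dt = (Q/V) C_in − (Q/V + k) C; effective rate a = Q/V + k = 0.084806 + 0.125 = 0.20981 s⁻¹.
C_ss = Q C_in/(Q + kV) = 1.5320 mol/L; C(t) = C_ss + (C₀ − C_ss) e^(−a t).
C(9.40) = 1.5320 + (-1.5320)·e^(−0.20981·9.40) = 1.5320 + (-1.5320)·0.13915 = 1.3188 mol/L.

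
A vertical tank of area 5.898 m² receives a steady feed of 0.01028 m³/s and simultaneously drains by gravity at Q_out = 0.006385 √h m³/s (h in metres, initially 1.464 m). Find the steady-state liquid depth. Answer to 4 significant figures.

2.592 m

A dh/dt = Q_in − 0.006385 √h. Steady state requires inflow = outflow:
Q_in = 0.006385 √h_ss ⇒ √h_ss = 0.01028/0.006385 = 1.61002.
h_ss = 1.61002² = 2.59218 m. (Since h₀ = 1.464 m < h_ss, the level will rise toward this value.)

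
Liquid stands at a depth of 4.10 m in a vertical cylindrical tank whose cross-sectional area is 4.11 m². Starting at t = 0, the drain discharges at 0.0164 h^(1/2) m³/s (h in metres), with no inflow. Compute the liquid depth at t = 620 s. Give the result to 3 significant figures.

0.621 m

Mass balance (ρ constant): A dh/dt = −0.0164 √h.
Separate and integrate: 2(√h − √h₀) = −(0.0164/A) t.
√h = √4.10 − 0.0164·620/(2·4.11) = 2.0248 − 1.2370 = 0.78786.
h = 0.78786² = 0.62073 m.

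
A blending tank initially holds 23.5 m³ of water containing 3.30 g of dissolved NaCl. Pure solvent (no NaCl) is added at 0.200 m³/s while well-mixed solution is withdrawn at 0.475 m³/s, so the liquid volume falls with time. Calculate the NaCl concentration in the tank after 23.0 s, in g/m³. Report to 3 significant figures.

0.112 g/m³

Let m(t) be the amount of NaCl. Volume: V(t) = V₀ + (Q_in − Q_out) t = 23.5 − 0.27500 t; V(23.0) = 17.175 m³.
Solute balance: dm/dt = 0 − Q_out C = −Q_out m/V(t).
Separate: dm/m = −Q_out dt/V(t) ⇒ ln(m/m₀) = −(Q_out/(Q_in−Q_out)) ln(V/V₀).
m = m₀ (V₀/V)^(Q_out/(Q_in−Q_out)) = 3.30 × (23.5/17.175)^(-1.7273) = 1.9200 g.
C = m/V = 1.9200/17.175 = 0.11179 g/m³.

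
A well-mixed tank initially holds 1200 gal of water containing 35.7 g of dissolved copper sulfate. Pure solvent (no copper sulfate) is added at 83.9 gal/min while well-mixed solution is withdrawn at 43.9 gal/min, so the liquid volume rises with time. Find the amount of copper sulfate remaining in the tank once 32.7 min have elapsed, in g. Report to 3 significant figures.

Total volume: dV/dt = Q_in − Q_out = 40.000 gal/min, so V(t) = 1200 + 40.000 t and V(32.7) = 2508.0 gal.
Solute balance: dm/dt = 0 − Q_out C = −Q_out m/V(t).
Separate: dm/m = −Q_out dt/V(t) ⇒ ln(m/m₀) = −(Q_out/(Q_in−Q_out)) ln(V/V₀).
m = m₀ (V₀/V)^(Q_out/(Q_in−Q_out)) = 35.7 × (1200/2508.0)^(1.0975) = 15.897 g.

15.9 g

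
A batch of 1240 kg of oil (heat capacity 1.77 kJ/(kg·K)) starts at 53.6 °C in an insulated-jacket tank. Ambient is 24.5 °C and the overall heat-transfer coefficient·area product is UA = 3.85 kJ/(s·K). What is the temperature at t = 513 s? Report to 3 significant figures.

36.3 °C

First-law balance (no shaft work): M c_p dT/dt = −UA(T − T_amb).
dT/dt = (T_ss − T)/τ with T_ss = T_amb = 24.500 °C, τ = M c_p/UA = 1240·1.77/3.85 = 570.08 s.
T approaches T_ss exponentially: T(t) = T_ss + (T₀ − T_ss) e^(−t/τ).
T(513) = 24.500 + (29.100)·0.40662 = 36.333 °C.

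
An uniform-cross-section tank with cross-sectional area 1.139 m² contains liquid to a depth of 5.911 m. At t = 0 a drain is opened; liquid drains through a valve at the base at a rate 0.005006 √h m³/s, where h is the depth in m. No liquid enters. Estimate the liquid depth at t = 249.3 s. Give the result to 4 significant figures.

Unsteady balance on liquid volume: A dh/dt = −0.005006 √h.
This is separable: 2 d(√h)/dt = −0.005006/A, so √h = √h₀ − (0.005006/(2A)) t.
√h = √5.911 − 0.005006·249.3/(2·1.139) = 2.43125 − 0.547847 = 1.88341.
h = 1.88341² = 3.54722 m.

3.547 m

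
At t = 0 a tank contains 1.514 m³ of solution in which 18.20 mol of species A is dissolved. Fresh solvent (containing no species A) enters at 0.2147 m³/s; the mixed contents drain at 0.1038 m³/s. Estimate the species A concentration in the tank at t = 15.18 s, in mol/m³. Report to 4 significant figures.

Let m(t) be the amount of species A. Volume: V(t) = V₀ + (Q_in − Q_out) t = 1.514 + 0.110900 t; V(15.18) = 3.19746 m³.
No species A enters, so dm/dt = −Q_out · (m/V).
dm/m = −Q_out dt/(V₀ + 0.110900 t); integrating gives ln(m/m₀) = −(Q_out/(Q_in−Q_out)) ln(V/V₀).
m = m₀ (V₀/V)^(Q_out/(Q_in−Q_out)) = 18.20 × (1.514/3.19746)^(0.935978) = 9.04021 mol.
C = m/V = 9.04021/3.19746 = 2.82731 mol/m³.

2.827 mol/m³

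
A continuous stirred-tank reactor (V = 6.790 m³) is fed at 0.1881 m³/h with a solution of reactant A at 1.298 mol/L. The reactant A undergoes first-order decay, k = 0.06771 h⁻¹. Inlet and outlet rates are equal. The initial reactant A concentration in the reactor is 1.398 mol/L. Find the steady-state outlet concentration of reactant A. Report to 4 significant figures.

Accumulation = in − out − consumed: V dC/dt = Q C_in − Q C − k V C.
Steady state (dC/dt = 0): C_ss = Q C_in/(Q + kV) = C_in/(1 + kV/Q).
C_ss = 0.1881·1.298/(0.1881 + 0.06771·6.790) = 0.244154/0.647851 = 0.376867 mol/L.

0.3769 mol/L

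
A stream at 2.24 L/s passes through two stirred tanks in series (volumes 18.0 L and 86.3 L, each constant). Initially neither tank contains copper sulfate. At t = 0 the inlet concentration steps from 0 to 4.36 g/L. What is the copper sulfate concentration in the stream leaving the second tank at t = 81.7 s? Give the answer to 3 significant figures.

3.70 g/L

Time constants: τᵢ = Vᵢ/Q for each well-mixed tank.
τ₁ = 18.0/2.24 = 8.0357 s; τ₂ = 86.3/2.24 = 38.527 s.
Tank 1: C₁ = C_in(1 − e^(−t/τ₁)). Tank 2 (τ₁ ≠ τ₂): C₂ = C_in[1 − (τ₁ e^(−t/τ₁) − τ₂ e^(−t/τ₂))/(τ₁ − τ₂)].
At t = 81.7: e^(−t/τ₁) = 3.8413e-05, e^(−t/τ₂) = 0.11996.
C₂ = 4.36·[1 − (8.0357·3.8413e-05 − 38.527·0.11996)/(-30.491)] = 4.36·0.84844 = 3.6992 g/L.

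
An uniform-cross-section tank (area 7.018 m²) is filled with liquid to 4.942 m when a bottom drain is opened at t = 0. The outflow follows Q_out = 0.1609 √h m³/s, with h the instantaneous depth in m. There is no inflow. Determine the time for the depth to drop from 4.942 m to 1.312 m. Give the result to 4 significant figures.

Volume balance on the tank: A dh/dt = −0.1609 √h.
∫ h^(−1/2) dh = −(0.1609/A) ∫ dt, giving 2√h = 2√h₀ − (0.1609/A) t.
t = 2A(√h₀ − √h)/0.1609 = 2·7.018·(√4.942 − √1.312)/0.1609
  = 14.0360 × (2.22306 − 1.14543) / 0.1609 = 94.0068 s.

94.01 s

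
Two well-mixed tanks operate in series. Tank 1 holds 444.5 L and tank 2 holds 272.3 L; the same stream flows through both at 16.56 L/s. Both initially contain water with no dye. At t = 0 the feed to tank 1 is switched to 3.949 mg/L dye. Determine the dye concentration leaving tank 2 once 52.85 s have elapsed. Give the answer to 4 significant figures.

Each tank obeys Vᵢ dCᵢ/dt = Q(Cᵢ₋₁ − Cᵢ), so τᵢ = Vᵢ/Q.
τ₁ = 444.5/16.56 = 26.8418 s; τ₂ = 272.3/16.56 = 16.4432 s.
Tank 1: C₁ = C_in(1 − e^(−t/τ₁)). Tank 2 (τ₁ ≠ τ₂): C₂ = C_in[1 − (τ₁ e^(−t/τ₁) − τ₂ e^(−t/τ₂))/(τ₁ − τ₂)].
At t = 52.85: e^(−t/τ₁) = 0.139604, e^(−t/τ₂) = 0.0401920.
C₂ = 3.949·[1 − (26.8418·0.139604 − 16.4432·0.0401920)/(10.3986)] = 3.949·0.703196 = 2.77692 mg/L.

2.777 mg/L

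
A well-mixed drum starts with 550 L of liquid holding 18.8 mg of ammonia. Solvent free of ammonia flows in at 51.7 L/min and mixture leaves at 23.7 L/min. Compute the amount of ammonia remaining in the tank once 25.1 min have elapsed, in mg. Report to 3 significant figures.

Total volume: dV/dt = Q_in − Q_out = 28.000 L/min, so V(t) = 550 + 28.000 t and V(25.1) = 1252.8 L.
No ammonia enters, so dm/dt = −Q_out · (m/V).
Separate: dm/m = −Q_out dt/V(t) ⇒ ln(m/m₀) = −(Q_out/(Q_in−Q_out)) ln(V/V₀).
m = m₀ (V₀/V)^(Q_out/(Q_in−Q_out)) = 18.8 × (550/1252.8)^(0.84643) = 9.3658 mg.

9.37 mg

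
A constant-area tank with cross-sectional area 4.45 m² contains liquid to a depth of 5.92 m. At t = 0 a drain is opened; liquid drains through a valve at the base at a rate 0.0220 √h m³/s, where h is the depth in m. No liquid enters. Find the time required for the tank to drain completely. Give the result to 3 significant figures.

984 s

Mass balance (ρ constant): A dh/dt = −0.0220 √h.
This is separable: 2 d(√h)/dt = −0.0220/A, so √h = √h₀ − (0.0220/(2A)) t.
Set h = 0: 2√h₀ = (0.0220/A) t_empty ⇒ t_empty = 2A√h₀/0.0220.
t_empty = 2·4.45·√5.92/0.0220 = 8.9000·2.4331/0.0220 = 984.30 s.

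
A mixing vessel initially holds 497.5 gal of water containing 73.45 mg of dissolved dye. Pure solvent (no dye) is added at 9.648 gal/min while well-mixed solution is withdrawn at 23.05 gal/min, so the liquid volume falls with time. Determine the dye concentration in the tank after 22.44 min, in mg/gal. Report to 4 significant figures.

Total volume: dV/dt = Q_in − Q_out = -13.4020 gal/min, so V(t) = 497.5 − 13.4020 t and V(22.44) = 196.759 gal.
No dye enters, so dm/dt = −Q_out · (m/V).
Separate: dm/m = −Q_out dt/V(t) ⇒ ln(m/m₀) = −(Q_out/(Q_in−Q_out)) ln(V/V₀).
m = m₀ (V₀/V)^(Q_out/(Q_in−Q_out)) = 73.45 × (497.5/196.759)^(-1.71989) = 14.8977 mg.
C = m/V = 14.8977/196.759 = 0.0757154 mg/gal.

0.07572 mg/gal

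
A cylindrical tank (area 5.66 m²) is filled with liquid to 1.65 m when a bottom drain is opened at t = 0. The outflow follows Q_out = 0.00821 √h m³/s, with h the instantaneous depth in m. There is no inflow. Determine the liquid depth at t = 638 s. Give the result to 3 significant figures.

0.675 m

A dh/dt = −Q_out = −0.00821 √h.
This is separable: 2 d(√h)/dt = −0.00821/A, so √h = √h₀ − (0.00821/(2A)) t.
√h = √1.65 − 0.00821·638/(2·5.66) = 1.2845 − 0.46272 = 0.82180.
h = 0.82180² = 0.67536 m.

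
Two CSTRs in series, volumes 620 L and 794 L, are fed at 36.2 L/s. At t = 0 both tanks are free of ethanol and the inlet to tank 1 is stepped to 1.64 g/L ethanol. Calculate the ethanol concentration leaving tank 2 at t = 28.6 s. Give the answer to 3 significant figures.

0.709 g/L

Each tank obeys Vᵢ dCᵢ/dt = Q(Cᵢ₋₁ − Cᵢ), so τᵢ = Vᵢ/Q.
τ₁ = 620/36.2 = 17.127 s; τ₂ = 794/36.2 = 21.934 s.
Solving the cascade with C₁(0)=C₂(0)=0 gives C₂(t) = C_in[1 − (τ₁ e^(−t/τ₁) − τ₂ e^(−t/τ₂))/(τ₁ − τ₂)].
At t = 28.6: e^(−t/τ₁) = 0.18827, e^(−t/τ₂) = 0.27146.
C₂ = 1.64·[1 − (17.127·0.18827 − 21.934·0.27146)/(-4.8066)] = 1.64·0.43211 = 0.70866 g/L.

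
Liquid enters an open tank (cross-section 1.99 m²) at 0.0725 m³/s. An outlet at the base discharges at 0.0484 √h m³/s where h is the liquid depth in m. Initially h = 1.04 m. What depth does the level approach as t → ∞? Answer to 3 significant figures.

2.24 m

Level balance: A dh/dt = 0.0725 − 0.0484 √h. Setting dh/dt = 0:
Q_in = 0.0484 √h_ss ⇒ √h_ss = 0.0725/0.0484 = 1.4979.
h_ss = 1.4979² = 2.2438 m. (Since h₀ = 1.04 m < h_ss, the level will rise toward this value.)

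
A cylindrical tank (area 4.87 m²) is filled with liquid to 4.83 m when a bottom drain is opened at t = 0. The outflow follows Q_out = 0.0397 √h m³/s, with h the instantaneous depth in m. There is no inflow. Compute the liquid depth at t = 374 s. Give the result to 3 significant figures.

A dh/dt = −Q_out = −0.0397 √h.
Separate and integrate: 2(√h − √h₀) = −(0.0397/A) t.
√h = √4.83 − 0.0397·374/(2·4.87) = 2.1977 − 1.5244 = 0.67331.
h = 0.67331² = 0.45335 m.

0.453 m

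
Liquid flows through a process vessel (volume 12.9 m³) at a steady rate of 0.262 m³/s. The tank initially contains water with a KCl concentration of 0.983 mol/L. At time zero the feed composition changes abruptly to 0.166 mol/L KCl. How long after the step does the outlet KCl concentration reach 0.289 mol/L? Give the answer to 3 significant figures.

93.2 s

Accumulation = in − out for the solute gives V dC/dt = Q(C_in − C), so τ = V/Q = 49.237 s.
C(t) = C_in + (C₀ − C_in) e^(−t/τ). Set C = 0.289 and solve for t:
e^(−t/τ) = (C − C_in)/(C₀ − C_in) = (0.289 − 0.166)/(0.983 − 0.166) = 0.15055
t = −τ ln(…) = 49.237 × 1.8935 = 93.227 s.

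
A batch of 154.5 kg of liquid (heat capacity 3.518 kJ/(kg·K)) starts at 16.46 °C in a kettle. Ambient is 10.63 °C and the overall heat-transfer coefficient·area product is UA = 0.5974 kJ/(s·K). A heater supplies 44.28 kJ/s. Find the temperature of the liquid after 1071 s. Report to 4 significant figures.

63.71 °C

M c_p dT/dt = −UA(T − T_amb) + Q̇.
dT/dt = (T_ss − T)/τ with T_ss = T_amb + Q̇/UA = 10.63 + 44.28/0.5974 = 84.7512 °C, τ = M c_p/UA = 154.5·3.518/0.5974 = 909.828 s.
This is linear first-order; T(t) = T_ss + (T₀ − T_ss) e^(−t/τ).
T(1071) = 84.7512 + (-68.2912)·0.308157 = 63.7068 °C.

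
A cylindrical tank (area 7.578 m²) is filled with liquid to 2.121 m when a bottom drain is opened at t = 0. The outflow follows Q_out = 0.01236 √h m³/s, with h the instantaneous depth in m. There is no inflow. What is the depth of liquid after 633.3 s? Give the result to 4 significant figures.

With no inflow, A dh/dt = −0.01236 √h.
∫ h^(−1/2) dh = −(0.01236/A) ∫ dt, giving 2√h = 2√h₀ − (0.01236/A) t.
√h = √2.121 − 0.01236·633.3/(2·7.578) = 1.45637 − 0.516468 = 0.939897.
h = 0.939897² = 0.883407 m.

0.8834 m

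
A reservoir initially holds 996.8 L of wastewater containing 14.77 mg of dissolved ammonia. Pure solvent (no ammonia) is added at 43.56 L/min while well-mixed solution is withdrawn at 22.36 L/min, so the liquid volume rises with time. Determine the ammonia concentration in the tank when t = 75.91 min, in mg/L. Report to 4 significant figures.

0.002057 mg/L

Let m(t) be the amount of ammonia. Volume: V(t) = V₀ + (Q_in − Q_out) t = 996.8 + 21.2000 t; V(75.91) = 2606.09 L.
No ammonia enters, so dm/dt = −Q_out · (m/V).
dm/m = −Q_out dt/(V₀ + 21.2000 t); integrating gives ln(m/m₀) = −(Q_out/(Q_in−Q_out)) ln(V/V₀).
m = m₀ (V₀/V)^(Q_out/(Q_in−Q_out)) = 14.77 × (996.8/2606.09)^(1.05472) = 5.35995 mg.
C = m/V = 5.35995/2606.09 = 0.00205670 mg/L.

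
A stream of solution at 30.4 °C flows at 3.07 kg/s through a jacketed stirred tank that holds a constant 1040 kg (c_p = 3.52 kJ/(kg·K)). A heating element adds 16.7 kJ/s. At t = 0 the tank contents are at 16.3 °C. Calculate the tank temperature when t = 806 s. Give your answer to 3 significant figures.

30.5 °C

M c_p dT/dt = ṁ c_p (T_in − T) + Q̇.
τ = M/ṁ = 338.76 s; T_ss = T_in + Q̇/(ṁ c_p) = 30.4 + 16.7/(3.07·3.52) = 31.945 °C.
Solution: T(t) = T_ss + (T₀ − T_ss) e^(−t/τ).
T(806) = 31.945 + (-15.645)·e^(−806/338.76) = 31.945 + (-15.645)·0.092620 = 30.496 °C.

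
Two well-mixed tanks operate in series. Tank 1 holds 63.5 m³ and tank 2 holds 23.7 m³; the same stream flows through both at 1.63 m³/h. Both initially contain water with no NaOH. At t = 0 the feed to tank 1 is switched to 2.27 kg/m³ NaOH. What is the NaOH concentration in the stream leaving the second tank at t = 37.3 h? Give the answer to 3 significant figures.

Each tank obeys Vᵢ dCᵢ/dt = Q(Cᵢ₋₁ − Cᵢ), so τᵢ = Vᵢ/Q.
τ₁ = 63.5/1.63 = 38.957 h; τ₂ = 23.7/1.63 = 14.540 h.
Tank 1: C₁ = C_in(1 − e^(−t/τ₁)). Tank 2 (τ₁ ≠ τ₂): C₂ = C_in[1 − (τ₁ e^(−t/τ₁) − τ₂ e^(−t/τ₂))/(τ₁ − τ₂)].
At t = 37.3: e^(−t/τ₁) = 0.38386, e^(−t/τ₂) = 0.076892.
C₂ = 2.27·[1 − (38.957·0.38386 − 14.540·0.076892)/(24.417)] = 2.27·0.43334 = 0.98368 kg/m³.

0.984 kg/m³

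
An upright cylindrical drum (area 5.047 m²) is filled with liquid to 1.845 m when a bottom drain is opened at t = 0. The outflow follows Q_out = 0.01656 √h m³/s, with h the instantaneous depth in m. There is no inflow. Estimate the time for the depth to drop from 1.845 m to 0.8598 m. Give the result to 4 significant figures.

262.7 s

Mass balance (ρ constant): A dh/dt = −0.01656 √h.
∫ h^(−1/2) dh = −(0.01656/A) ∫ dt, giving 2√h = 2√h₀ − (0.01656/A) t.
t = 2A(√h₀ − √h)/0.01656 = 2·5.047·(√1.845 − √0.8598)/0.01656
  = 10.0940 × (1.35831 − 0.927254) / 0.01656 = 262.745 s.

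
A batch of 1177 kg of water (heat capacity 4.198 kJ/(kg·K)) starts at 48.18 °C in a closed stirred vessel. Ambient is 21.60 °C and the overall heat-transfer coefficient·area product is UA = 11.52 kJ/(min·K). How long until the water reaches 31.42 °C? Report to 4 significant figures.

M c_p dT/dt = −UA(T − T_amb).
τ = M c_p/UA = 428.910 min; T_ss = T_amb = 21.6000 °C.
T(t) = T_ss + (T₀ − T_ss)e^(−t/τ); set T = 31.42:
t = −τ ln[(T − T_ss)/(T₀ − T_ss)] = −428.910 · ln(0.369451) = 427.082 min.

427.1 min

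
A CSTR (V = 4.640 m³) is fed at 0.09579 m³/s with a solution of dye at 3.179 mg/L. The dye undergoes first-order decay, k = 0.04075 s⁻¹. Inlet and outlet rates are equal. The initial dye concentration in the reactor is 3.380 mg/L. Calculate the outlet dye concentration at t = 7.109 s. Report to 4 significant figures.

2.563 mg/L

Accumulation = in − out − consumed: V dC/dt = Q C_in − Q C − k V C.
dC/dt = (Q/V) C_in − (Q/V + k) C; effective rate a = Q/V + k = 0.0206444 + 0.04075 = 0.0613944 s⁻¹.
C_ss = Q C_in/(Q + kV) = 1.06897 mg/L; C(t) = C_ss + (C₀ − C_ss) e^(−a t).
C(7.109) = 1.06897 + (2.31103)·e^(−0.0613944·7.109) = 1.06897 + (2.31103)·0.646325 = 2.56265 mg/L.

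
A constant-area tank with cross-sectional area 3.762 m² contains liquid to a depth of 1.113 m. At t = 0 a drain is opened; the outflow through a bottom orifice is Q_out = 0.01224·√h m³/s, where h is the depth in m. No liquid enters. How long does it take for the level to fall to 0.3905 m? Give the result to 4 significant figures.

264.4 s

A dh/dt = −Q_out = −0.01224 √h.
∫ h^(−1/2) dh = −(0.01224/A) ∫ dt, giving 2√h = 2√h₀ − (0.01224/A) t.
t = 2A(√h₀ − √h)/0.01224 = 2·3.762·(√1.113 − √0.3905)/0.01224
  = 7.52400 × (1.05499 − 0.624900) / 0.01224 = 264.378 s.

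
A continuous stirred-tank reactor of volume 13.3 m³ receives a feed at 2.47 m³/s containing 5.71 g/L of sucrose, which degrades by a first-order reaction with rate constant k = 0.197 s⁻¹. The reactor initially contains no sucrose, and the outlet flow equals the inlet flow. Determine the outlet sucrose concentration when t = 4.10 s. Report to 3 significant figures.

Accumulation = in − out − consumed: V dC/dt = Q C_in − Q C − k V C.
dC/dt = (Q/V) C_in − (Q/V + k) C; effective rate a = Q/V + k = 0.18571 + 0.197 = 0.38271 s⁻¹.
C_ss = Q C_in/(Q + kV) = 2.7708 g/L; C(t) = C_ss + (C₀ − C_ss) e^(−a t).
C(4.10) = 2.7708 + (-2.7708)·e^(−0.38271·4.10) = 2.7708 + (-2.7708)·0.20823 = 2.1939 g/L.

2.19 g/L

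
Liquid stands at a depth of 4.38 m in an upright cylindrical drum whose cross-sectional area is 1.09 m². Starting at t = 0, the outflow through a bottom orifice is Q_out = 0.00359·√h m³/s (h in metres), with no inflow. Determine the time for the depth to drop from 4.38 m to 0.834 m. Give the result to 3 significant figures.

716 s

A dh/dt = −Q_out = −0.00359 √h.
Separate and integrate: 2(√h − √h₀) = −(0.00359/A) t.
t = 2A(√h₀ − √h)/0.00359 = 2·1.09·(√4.38 − √0.834)/0.00359
  = 2.1800 × (2.0928 − 0.91324) / 0.00359 = 716.31 s.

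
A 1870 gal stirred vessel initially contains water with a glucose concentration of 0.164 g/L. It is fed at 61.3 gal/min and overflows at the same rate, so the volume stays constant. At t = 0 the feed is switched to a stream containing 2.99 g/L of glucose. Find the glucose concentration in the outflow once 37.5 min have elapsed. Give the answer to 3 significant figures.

2.16 g/L

Mass balance on the solute (V constant): V dC/dt = Q(C_in − C).
So dC/dt = (C_in − C)/τ with τ = V/Q = 1870/61.3 = 30.506 min.
Integrating: C(t) = C_in + (C₀ − C_in) e^(−t/τ).
C(37.5) = 2.99 + (0.164 − 2.99)·e^(−37.5/30.506) = 2.99 + (-2.8260)·0.29250 = 2.1634 g/L.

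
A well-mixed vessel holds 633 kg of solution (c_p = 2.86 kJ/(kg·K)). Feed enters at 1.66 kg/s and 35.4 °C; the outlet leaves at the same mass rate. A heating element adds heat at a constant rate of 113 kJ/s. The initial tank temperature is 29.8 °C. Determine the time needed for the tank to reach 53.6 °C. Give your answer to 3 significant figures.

Unsteady energy balance on the tank contents: M c_p dT/dt = ṁ c_p (T_in − T) + 113.
τ = M/ṁ = 381.33 s; T_ss = T_in + Q̇/(ṁ c_p) = 59.201 °C.
T(t) = T_ss + (T₀ − T_ss) e^(−t/τ). Set T = 53.6:
e^(−t/τ) = (53.6 − 59.201)/(29.8 − 59.201) = 0.19052
t = −381.33 · ln(0.19052) = 632.24 s.

632 s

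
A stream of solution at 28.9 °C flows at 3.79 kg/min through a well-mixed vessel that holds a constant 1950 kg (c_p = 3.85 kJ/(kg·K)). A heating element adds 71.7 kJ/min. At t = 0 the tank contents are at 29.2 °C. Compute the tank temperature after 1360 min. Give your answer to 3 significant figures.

33.5 °C

Heat balance on the well-mixed liquid: M c_p dT/dt = ṁ c_p (T_in − T) + 71.7.
Rearrange: dT/dt = (T_ss − T)/τ with τ = M/ṁ = 514.51 min and T_ss = T_in + Q̇/(ṁ c_p) = 33.814 °C.
This is linear first-order; T(t) = T_ss + (T₀ − T_ss) e^(−t/τ).
T(1360) = 33.814 + (-4.6138)·e^(−1360/514.51) = 33.814 + (-4.6138)·0.071127 = 33.486 °C.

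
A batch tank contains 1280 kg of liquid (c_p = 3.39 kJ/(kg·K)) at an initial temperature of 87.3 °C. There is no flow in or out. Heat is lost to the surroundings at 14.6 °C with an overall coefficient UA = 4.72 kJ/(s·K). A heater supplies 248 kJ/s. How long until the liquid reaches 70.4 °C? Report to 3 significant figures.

1680 s

M c_p dT/dt = −UA(T − T_amb) + Q̇.
τ = M c_p/UA = 919.32 s; T_ss = T_amb + Q̇/UA = 14.6 + 248/4.72 = 67.142 °C.
T(t) = T_ss + (T₀ − T_ss)e^(−t/τ); set T = 70.4:
t = −τ ln[(T − T_ss)/(T₀ − T_ss)] = −919.32 · ln(0.16161) = 1675.5 s.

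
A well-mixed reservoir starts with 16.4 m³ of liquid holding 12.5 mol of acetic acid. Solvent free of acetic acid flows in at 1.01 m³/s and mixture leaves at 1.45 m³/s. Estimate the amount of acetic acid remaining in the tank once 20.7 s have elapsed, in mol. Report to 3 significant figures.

0.865 mol

Let m(t) be the amount of acetic acid. Volume: V(t) = V₀ + (Q_in − Q_out) t = 16.4 − 0.44000 t; V(20.7) = 7.2920 m³.
No acetic acid enters, so dm/dt = −Q_out · (m/V).
Separate: dm/m = −Q_out dt/V(t) ⇒ ln(m/m₀) = −(Q_out/(Q_in−Q_out)) ln(V/V₀).
m = m₀ (V₀/V)^(Q_out/(Q_in−Q_out)) = 12.5 × (16.4/7.2920)^(-3.2955) = 0.86481 mol.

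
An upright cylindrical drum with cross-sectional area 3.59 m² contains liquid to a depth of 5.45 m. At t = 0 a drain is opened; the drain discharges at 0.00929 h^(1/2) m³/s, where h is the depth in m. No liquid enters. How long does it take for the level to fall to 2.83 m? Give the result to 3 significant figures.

504 s

Unsteady balance on liquid volume: A dh/dt = −0.00929 √h.
Separate and integrate: 2(√h − √h₀) = −(0.00929/A) t.
t = 2A(√h₀ − √h)/0.00929 = 2·3.59·(√5.45 − √2.83)/0.00929
  = 7.1800 × (2.3345 − 1.6823) / 0.00929 = 504.12 s.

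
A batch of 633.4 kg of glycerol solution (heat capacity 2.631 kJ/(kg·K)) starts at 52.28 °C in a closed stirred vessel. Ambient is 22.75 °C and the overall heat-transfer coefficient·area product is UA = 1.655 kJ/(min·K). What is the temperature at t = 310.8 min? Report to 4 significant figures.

44.44 °C

Unsteady energy balance on the tank contents: M c_p dT/dt = −UA(T − T_amb).
dT/dt = (T_ss − T)/τ with T_ss = T_amb = 22.7500 °C, τ = M c_p/UA = 633.4·2.631/1.655 = 1006.93 min.
Integrating: T(t) = T_ss + (T₀ − T_ss) e^(−t/τ).
T(310.8) = 22.7500 + (29.5300)·0.734431 = 44.4377 °C.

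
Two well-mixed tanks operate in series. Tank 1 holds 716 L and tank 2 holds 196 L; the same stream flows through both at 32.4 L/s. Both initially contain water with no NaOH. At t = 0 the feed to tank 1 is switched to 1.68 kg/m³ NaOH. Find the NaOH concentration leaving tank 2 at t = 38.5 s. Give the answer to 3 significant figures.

Species balance on tank i: dCᵢ/dt = (Cᵢ₋₁ − Cᵢ)/τᵢ with τᵢ = Vᵢ/Q.
τ₁ = 716/32.4 = 22.099 s; τ₂ = 196/32.4 = 6.0494 s.
Tank 1: C₁ = C_in(1 − e^(−t/τ₁)). Tank 2 (τ₁ ≠ τ₂): C₂ = C_in[1 − (τ₁ e^(−t/τ₁) − τ₂ e^(−t/τ₂))/(τ₁ − τ₂)].
At t = 38.5: e^(−t/τ₁) = 0.17514, e^(−t/τ₂) = 0.0017220.
C₂ = 1.68·[1 − (22.099·0.17514 − 6.0494·0.0017220)/(16.049)] = 1.68·0.75950 = 1.2760 kg/m³.

1.28 kg/m³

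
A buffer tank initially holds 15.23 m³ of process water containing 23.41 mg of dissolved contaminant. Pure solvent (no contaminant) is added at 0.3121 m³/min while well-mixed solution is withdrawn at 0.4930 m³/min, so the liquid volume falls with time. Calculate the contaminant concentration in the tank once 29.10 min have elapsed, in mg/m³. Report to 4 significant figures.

0.7395 mg/m³

Total volume: dV/dt = Q_in − Q_out = -0.180900 m³/min, so V(t) = 15.23 − 0.180900 t and V(29.10) = 9.96581 m³.
Species balance (pure solvent in): dm/dt = −Q_out · m/V(t).
dm/m = −Q_out dt/(V₀ − 0.180900 t); integrating gives ln(m/m₀) = −(Q_out/(Q_in−Q_out)) ln(V/V₀).
m = m₀ (V₀/V)^(Q_out/(Q_in−Q_out)) = 23.41 × (15.23/9.96581)^(-2.72526) = 7.36958 mg.
C = m/V = 7.36958/9.96581 = 0.739486 mg/m³.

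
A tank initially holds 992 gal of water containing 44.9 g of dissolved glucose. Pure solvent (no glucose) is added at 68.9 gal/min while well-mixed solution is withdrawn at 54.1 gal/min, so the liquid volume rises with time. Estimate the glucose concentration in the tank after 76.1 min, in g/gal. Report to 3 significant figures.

Let m(t) be the amount of glucose. Volume: V(t) = V₀ + (Q_in − Q_out) t = 992 + 14.800 t; V(76.1) = 2118.3 gal.
Species balance (pure solvent in): dm/dt = −Q_out · m/V(t).
Separate: dm/m = −Q_out dt/V(t) ⇒ ln(m/m₀) = −(Q_out/(Q_in−Q_out)) ln(V/V₀).
m = m₀ (V₀/V)^(Q_out/(Q_in−Q_out)) = 44.9 × (992/2118.3)^(3.6554) = 2.8047 g.
C = m/V = 2.8047/2118.3 = 0.0013241 g/gal.

0.00132 g/gal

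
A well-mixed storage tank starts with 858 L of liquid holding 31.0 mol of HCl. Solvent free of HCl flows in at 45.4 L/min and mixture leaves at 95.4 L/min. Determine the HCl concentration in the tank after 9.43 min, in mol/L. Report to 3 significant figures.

Total volume: dV/dt = Q_in − Q_out = -50.000 L/min, so V(t) = 858 − 50.000 t and V(9.43) = 386.50 L.
No HCl enters, so dm/dt = −Q_out · (m/V).
dm/m = −Q_out dt/(V₀ − 50.000 t); integrating gives ln(m/m₀) = −(Q_out/(Q_in−Q_out)) ln(V/V₀).
m = m₀ (V₀/V)^(Q_out/(Q_in−Q_out)) = 31.0 × (858/386.50)^(-1.9080) = 6.7694 mol.
C = m/V = 6.7694/386.50 = 0.017515 mol/L.

0.0175 mol/L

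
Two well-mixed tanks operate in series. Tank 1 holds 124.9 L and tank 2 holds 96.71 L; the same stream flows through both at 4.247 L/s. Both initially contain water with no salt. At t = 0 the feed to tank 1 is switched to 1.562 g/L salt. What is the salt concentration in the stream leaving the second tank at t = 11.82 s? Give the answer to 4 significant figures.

0.1206 g/L

Species balance on tank i: dCᵢ/dt = (Cᵢ₋₁ − Cᵢ)/τᵢ with τᵢ = Vᵢ/Q.
τ₁ = 124.9/4.247 = 29.4090 s; τ₂ = 96.71/4.247 = 22.7714 s.
Tank 1: C₁ = C_in(1 − e^(−t/τ₁)). Tank 2 (τ₁ ≠ τ₂): C₂ = C_in[1 − (τ₁ e^(−t/τ₁) − τ₂ e^(−t/τ₂))/(τ₁ − τ₂)].
At t = 11.82: e^(−t/τ₁) = 0.669036, e^(−t/τ₂) = 0.595072.
C₂ = 1.562·[1 − (29.4090·0.669036 − 22.7714·0.595072)/(6.63763)] = 1.562·0.0772207 = 0.120619 g/L.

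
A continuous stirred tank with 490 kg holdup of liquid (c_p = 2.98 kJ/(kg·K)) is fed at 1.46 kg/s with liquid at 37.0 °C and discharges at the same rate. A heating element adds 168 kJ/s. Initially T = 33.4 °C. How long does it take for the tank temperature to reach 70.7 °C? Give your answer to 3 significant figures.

M c_p dT/dt = ṁ c_p (T_in − T) + Q̇.
τ = M/ṁ = 335.62 s; T_ss = T_in + Q̇/(ṁ c_p) = 75.614 °C.
T(t) = T_ss + (T₀ − T_ss) e^(−t/τ). Set T = 70.7:
e^(−t/τ) = (70.7 − 75.614)/(33.4 − 75.614) = 0.11640
t = −335.62 · ln(0.11640) = 721.82 s.

722 s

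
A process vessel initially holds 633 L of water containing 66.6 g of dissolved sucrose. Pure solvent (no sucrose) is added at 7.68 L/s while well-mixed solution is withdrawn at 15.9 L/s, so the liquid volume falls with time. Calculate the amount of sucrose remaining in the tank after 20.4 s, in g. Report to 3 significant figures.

36.7 g

Let m(t) be the amount of sucrose. Volume: V(t) = V₀ + (Q_in − Q_out) t = 633 − 8.2200 t; V(20.4) = 465.31 L.
No sucrose enters, so dm/dt = −Q_out · (m/V).
dm/m = −Q_out dt/(V₀ − 8.2200 t); integrating gives ln(m/m₀) = −(Q_out/(Q_in−Q_out)) ln(V/V₀).
m = m₀ (V₀/V)^(Q_out/(Q_in−Q_out)) = 66.6 × (633/465.31)^(-1.9343) = 36.723 g.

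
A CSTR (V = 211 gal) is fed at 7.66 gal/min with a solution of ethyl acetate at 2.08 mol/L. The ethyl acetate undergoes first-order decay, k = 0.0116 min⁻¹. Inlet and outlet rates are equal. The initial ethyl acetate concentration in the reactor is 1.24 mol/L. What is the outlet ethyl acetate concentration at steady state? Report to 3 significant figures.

1.58 mol/L

Species balance: V dC/dt = Q C_in − Q C − k V C.
At steady state: 0 = Q C_in − (Q + kV) C_ss, so C_ss = Q C_in/(Q + kV).
C_ss = 7.66·2.08/(7.66 + 0.0116·211) = 15.933/10.108 = 1.5763 mol/L.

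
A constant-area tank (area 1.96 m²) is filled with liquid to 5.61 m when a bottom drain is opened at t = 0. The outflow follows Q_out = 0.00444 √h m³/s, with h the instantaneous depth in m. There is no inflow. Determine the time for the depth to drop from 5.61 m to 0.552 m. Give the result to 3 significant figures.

1440 s

Accumulation of liquid (constant cross-section A): A dh/dt = −0.00444 √h.
This is separable: 2 d(√h)/dt = −0.00444/A, so √h = √h₀ − (0.00444/(2A)) t.
t = 2A(√h₀ − √h)/0.00444 = 2·1.96·(√5.61 − √0.552)/0.00444
  = 3.9200 × (2.3685 − 0.74297) / 0.00444 = 1435.2 s.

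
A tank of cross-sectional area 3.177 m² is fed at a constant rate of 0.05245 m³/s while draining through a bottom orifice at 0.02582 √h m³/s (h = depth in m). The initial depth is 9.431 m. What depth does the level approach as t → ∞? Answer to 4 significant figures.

4.126 m

Unsteady balance on liquid volume: A dh/dt = Q_in − 0.02582 √h. At steady state dh/dt = 0:
Q_in = 0.02582 √h_ss ⇒ √h_ss = 0.05245/0.02582 = 2.03137.
h_ss = 2.03137² = 4.12647 m. (Since h₀ = 9.431 m > h_ss, the level will fall toward this value.)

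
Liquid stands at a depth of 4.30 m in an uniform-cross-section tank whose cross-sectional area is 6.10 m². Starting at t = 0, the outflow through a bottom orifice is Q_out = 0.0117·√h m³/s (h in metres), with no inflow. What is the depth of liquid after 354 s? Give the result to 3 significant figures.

Volume balance on the tank: A dh/dt = −0.0117 √h.
Separate and integrate: 2(√h − √h₀) = −(0.0117/A) t.
√h = √4.30 − 0.0117·354/(2·6.10) = 2.0736 − 0.33949 = 1.7342.
h = 1.7342² = 3.0073 m.

3.01 m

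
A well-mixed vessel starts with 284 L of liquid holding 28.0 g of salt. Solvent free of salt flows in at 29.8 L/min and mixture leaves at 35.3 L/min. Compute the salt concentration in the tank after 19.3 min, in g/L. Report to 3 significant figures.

Let m(t) be the amount of salt. Volume: V(t) = V₀ + (Q_in − Q_out) t = 284 − 5.5000 t; V(19.3) = 177.85 L.
No salt enters, so dm/dt = −Q_out · (m/V).
dm/m = −Q_out dt/(V₀ − 5.5000 t); integrating gives ln(m/m₀) = −(Q_out/(Q_in−Q_out)) ln(V/V₀).
m = m₀ (V₀/V)^(Q_out/(Q_in−Q_out)) = 28.0 × (284/177.85)^(-6.4182) = 1.3886 g.
C = m/V = 1.3886/177.85 = 0.0078076 g/L.

0.00781 g/L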